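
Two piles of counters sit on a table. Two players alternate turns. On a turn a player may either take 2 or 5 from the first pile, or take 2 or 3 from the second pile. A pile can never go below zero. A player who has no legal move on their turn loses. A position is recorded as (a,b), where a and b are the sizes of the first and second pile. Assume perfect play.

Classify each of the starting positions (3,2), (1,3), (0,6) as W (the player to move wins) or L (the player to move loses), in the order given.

Build the W/L table. Terminal = L. A non-terminal position is W if it has a move to some L; otherwise it is L.
No move ever increases a pile, so every position that can arise here has a ≤ 3 and b ≤ 6; it is enough to label the cells with 0 ≤ a ≤ 3 and 0 ≤ b ≤ 6.
Every move lowers a or b (never raises either), so fill the grid row by row in increasing a, and left to right within a row: each cell's successors are then already labelled.
      b=0  b=1  b=2  b=3  b=4  b=5  b=6
a=0:    L    L    W    W    W    L    L
a=1:    L    L    W    W    W    L    L
a=2:    W    W    L    L    W    W    W
a=3:    W    W    L    L    W    W    W
Cells with no legal move (terminal, hence L): (0,0), (0,1), (1,0), (1,1).
The remaining L cells, each justified by listing all of its moves:
(0,5): →(0,3)(W), (0,2)(W) — all W, so L
(0,6): →(0,4)(W), (0,3)(W) — all W, so L
(1,5): →(1,3)(W), (1,2)(W) — all W, so L
(1,6): →(1,4)(W), (1,3)(W) — all W, so L
(2,2): →(0,2)(W), (2,0)(W) — all W, so L
(2,3): →(0,3)(W), (2,1)(W), (2,0)(W) — all W, so L
(3,2): →(1,2)(W), (3,0)(W) — all W, so L
(3,3): →(1,3)(W), (3,1)(W), (3,0)(W) — all W, so L
Every other cell has at least one move into one of the L cells above, so it is W.
(3,2): one of the L cells justified above, so L
(1,3): the move to (1,1) reaches an L cell, so W
(0,6): one of the L cells justified above, so L

(3,2): L, (1,3): W, (0,6): L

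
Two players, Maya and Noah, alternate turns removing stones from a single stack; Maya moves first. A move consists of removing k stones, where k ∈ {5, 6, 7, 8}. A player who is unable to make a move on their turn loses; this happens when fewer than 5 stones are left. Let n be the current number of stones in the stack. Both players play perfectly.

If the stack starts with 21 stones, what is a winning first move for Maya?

Use the standard recursion: the mover loses at a terminal position; elsewhere, the mover wins exactly when some move hands the opponent an L position.
n=0: no move → L
n=1: no move → L
n=2: no move → L
n=3: no move → L
n=4: no move → L
n=5: can move to 0, which is L ⇒ W
n=6: can move to 1, which is L ⇒ W
n=7: can move to 2, which is L ⇒ W
n=8: can move to 3, which is L ⇒ W
n=9: can move to 4, which is L ⇒ W
n=10: can move to 4, which is L ⇒ W
n=11: can move to 4, which is L ⇒ W
n=12: can move to 4, which is L ⇒ W
n=13: moves to 8(W), 7(W), 6(W), 5(W); every one is W ⇒ L
n=14: moves to 9(W), 8(W), 7(W), 6(W); every one is W ⇒ L
n=15: moves to 10(W), 9(W), 8(W), 7(W); every one is W ⇒ L
n=16: moves to 11(W), 10(W), 9(W), 8(W); every one is W ⇒ L
n=17: moves to 12(W), 11(W), 10(W), 9(W); every one is W ⇒ L
n=18: can move to 13, which is L ⇒ W
n=19: can move to 14, which is L ⇒ W
n=20: can move to 15, which is L ⇒ W
n=21: can move to 16, which is L ⇒ W
From 21, the L positions reachable in one move are: 16, 15, 14, 13. Any move reaching one of these is winning.

Remove 5, leaving 16.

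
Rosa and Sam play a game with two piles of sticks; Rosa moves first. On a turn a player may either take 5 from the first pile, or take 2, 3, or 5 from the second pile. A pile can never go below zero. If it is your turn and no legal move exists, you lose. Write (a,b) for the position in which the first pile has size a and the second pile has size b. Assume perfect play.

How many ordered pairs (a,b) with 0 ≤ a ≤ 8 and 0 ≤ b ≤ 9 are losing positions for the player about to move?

Use the standard recursion: the mover loses at a terminal position; elsewhere, the mover wins exactly when some move hands the opponent an L position.
Every move lowers a or b (never raises either), so fill the grid row by row in increasing a, and left to right within a row: each cell's successors are then already labelled.
      b=0  b=1  b=2  b=3  b=4  b=5  b=6  b=7  b=8  b=9
a=0:    L    L    W    W    W    W    W    L    L    W
a=1:    L    L    W    W    W    W    W    L    L    W
a=2:    L    L    W    W    W    W    W    L    L    W
a=3:    L    L    W    W    W    W    W    L    L    W
a=4:    L    L    W    W    W    W    W    L    L    W
a=5:    W    W    L    L    W    W    W    W    W    L
a=6:    W    W    L    L    W    W    W    W    W    L
a=7:    W    W    L    L    W    W    W    W    W    L
a=8:    W    W    L    L    W    W    W    W    W    L
Cells with no legal move (terminal, hence L): (0,0), (0,1), (1,0), (1,1), (2,0), (2,1), (3,0), (3,1), (4,0), (4,1).
The remaining L cells, each justified by listing all of its moves:
(0,7): L (options (0,5)(W), (0,4)(W), (0,2)(W) are all W)
(0,8): L (options (0,6)(W), (0,5)(W), (0,3)(W) are all W)
(1,7): L (options (1,5)(W), (1,4)(W), (1,2)(W) are all W)
(1,8): L (options (1,6)(W), (1,5)(W), (1,3)(W) are all W)
(2,7): L (options (2,5)(W), (2,4)(W), (2,2)(W) are all W)
(2,8): L (options (2,6)(W), (2,5)(W), (2,3)(W) are all W)
(3,7): L (options (3,5)(W), (3,4)(W), (3,2)(W) are all W)
(3,8): L (options (3,6)(W), (3,5)(W), (3,3)(W) are all W)
(4,7): L (options (4,5)(W), (4,4)(W), (4,2)(W) are all W)
(4,8): L (options (4,6)(W), (4,5)(W), (4,3)(W) are all W)
(5,2): L (options (0,2)(W), (5,0)(W) are all W)
(5,3): L (options (0,3)(W), (5,1)(W), (5,0)(W) are all W)
(5,9): L (options (0,9)(W), (5,7)(W), (5,6)(W), (5,4)(W) are all W)
(6,2): L (options (1,2)(W), (6,0)(W) are all W)
(6,3): L (options (1,3)(W), (6,1)(W), (6,0)(W) are all W)
(6,9): L (options (1,9)(W), (6,7)(W), (6,6)(W), (6,4)(W) are all W)
(7,2): L (options (2,2)(W), (7,0)(W) are all W)
(7,3): L (options (2,3)(W), (7,1)(W), (7,0)(W) are all W)
(7,9): L (options (2,9)(W), (7,7)(W), (7,6)(W), (7,4)(W) are all W)
(8,2): L (options (3,2)(W), (8,0)(W) are all W)
(8,3): L (options (3,3)(W), (8,1)(W), (8,0)(W) are all W)
(8,9): L (options (3,9)(W), (8,7)(W), (8,6)(W), (8,4)(W) are all W)
Every other cell has at least one move into one of the L cells above, so it is W.
L cells per row: a=0: 4, a=1: 4, a=2: 4, a=3: 4, a=4: 4, a=5: 3, a=6: 3, a=7: 3, a=8: 3; total 32.

32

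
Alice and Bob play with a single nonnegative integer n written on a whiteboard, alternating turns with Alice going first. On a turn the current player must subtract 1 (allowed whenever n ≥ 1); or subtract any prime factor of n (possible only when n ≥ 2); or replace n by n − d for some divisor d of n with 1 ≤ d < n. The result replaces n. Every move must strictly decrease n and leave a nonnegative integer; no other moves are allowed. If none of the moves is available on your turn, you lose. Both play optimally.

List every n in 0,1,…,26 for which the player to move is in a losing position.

Classify positions by backward induction: terminal positions (no move available) are L. From any other position, the mover wins iff some move reaches an L.
n=0: no move → L
n=1: can move to 0, which is L ⇒ W
n=2: can move to 0, which is L ⇒ W
n=3: can move to 0, which is L ⇒ W
n=4: moves to 2(W), 3(W); every one is W ⇒ L
n=5: can move to 0, which is L ⇒ W
n=6: can move to 4, which is L ⇒ W
n=7: can move to 0, which is L ⇒ W
n=8: can move to 4, which is L ⇒ W
n=9: moves to 6(W), 8(W); every one is W ⇒ L
n=10: can move to 9, which is L ⇒ W
n=11: can move to 0, which is L ⇒ W
n=12: can move to 9, which is L ⇒ W
n=13: can move to 0, which is L ⇒ W
n=14: moves to 7(W), 12(W), 13(W); every one is W ⇒ L
n=15: can move to 14, which is L ⇒ W
n=16: can move to 14, which is L ⇒ W
n=17: can move to 0, which is L ⇒ W
n=18: can move to 9, which is L ⇒ W
n=19: can move to 0, which is L ⇒ W
n=20: moves to 10(W), 15(W), 16(W), 18(W), 19(W); every one is W ⇒ L
n=21: can move to 14, which is L ⇒ W
n=22: can move to 20, which is L ⇒ W
n=23: can move to 0, which is L ⇒ W
n=24: can move to 20, which is L ⇒ W
n=25: can move to 20, which is L ⇒ W
n=26: moves to 13(W), 24(W), 25(W); every one is W ⇒ L
The losing starting values of n are exactly the entries labelled L in this table (6 of them).

0, 4, 9, 14, 20, 26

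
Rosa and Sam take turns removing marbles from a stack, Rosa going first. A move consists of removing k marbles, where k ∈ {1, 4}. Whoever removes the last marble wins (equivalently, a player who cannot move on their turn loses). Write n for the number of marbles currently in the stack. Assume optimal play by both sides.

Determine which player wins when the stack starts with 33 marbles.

Rosa wins.

Work bottom-up. With no move the player to move loses. Otherwise the position is W if at least one move leads to an L position for the opponent, and L if every move leads to a W.
n=0: no move → L
n=1: reaches L-position 0 → W
n=2: only reaches 1(W), which is W → L
n=3: reaches L-position 2 → W
n=4: reaches L-position 0 → W
n=5: only reaches 4(W), 1(W), all W → L
n=6: reaches L-position 5 → W
n=7: only reaches 6(W), 3(W), all W → L
n=8: reaches L-position 7 → W
n=9: reaches L-position 5 → W
n=10: only reaches 9(W), 6(W), all W → L
n=11: reaches L-position 10 → W
n=12: only reaches 11(W), 8(W), all W → L
n=13: reaches L-position 12 → W
n=14: reaches L-position 10 → W
n=15: only reaches 14(W), 11(W), all W → L
n=16: reaches L-position 15 → W
n=17: only reaches 16(W), 13(W), all W → L
n=18: reaches L-position 17 → W
n=19: reaches L-position 15 → W
n=20: only reaches 19(W), 16(W), all W → L
n=21: reaches L-position 20 → W
n=22: only reaches 21(W), 18(W), all W → L
n=23: reaches L-position 22 → W
n=24: reaches L-position 20 → W
n=25: only reaches 24(W), 21(W), all W → L
n=26: reaches L-position 25 → W
n=27: only reaches 26(W), 23(W), all W → L
n=28: reaches L-position 27 → W
n=29: reaches L-position 25 → W
n=30: only reaches 29(W), 26(W), all W → L
n=31: reaches L-position 30 → W
n=32: only reaches 31(W), 28(W), all W → L
n=33: reaches L-position 32 → W
From 33 Rosa can remove 1, leaving 32, reaching an L position.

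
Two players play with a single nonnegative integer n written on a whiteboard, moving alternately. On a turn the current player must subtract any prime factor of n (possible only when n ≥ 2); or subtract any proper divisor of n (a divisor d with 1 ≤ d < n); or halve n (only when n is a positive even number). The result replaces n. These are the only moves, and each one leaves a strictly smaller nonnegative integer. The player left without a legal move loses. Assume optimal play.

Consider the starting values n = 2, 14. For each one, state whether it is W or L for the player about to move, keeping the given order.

Compute win/loss labels from the base case upward. A position with no move is L. Any other position is W if it can reach an L in one move, else L.
n=0: no move → L
n=1: no move → L
n=2: reaches L-position 0 → W
n=3: reaches L-position 0 → W
n=4: only reaches 2(W), 3(W), all W → L
n=5: reaches L-position 0 → W
n=6: reaches L-position 4 → W
n=7: reaches L-position 0 → W
n=8: reaches L-position 4 → W
n=9: only reaches 6(W), 8(W), all W → L
n=10: reaches L-position 9 → W
n=11: reaches L-position 0 → W
n=12: reaches L-position 9 → W
n=13: reaches L-position 0 → W
n=14: only reaches 7(W), 12(W), 13(W), all W → L

2: W, 14: L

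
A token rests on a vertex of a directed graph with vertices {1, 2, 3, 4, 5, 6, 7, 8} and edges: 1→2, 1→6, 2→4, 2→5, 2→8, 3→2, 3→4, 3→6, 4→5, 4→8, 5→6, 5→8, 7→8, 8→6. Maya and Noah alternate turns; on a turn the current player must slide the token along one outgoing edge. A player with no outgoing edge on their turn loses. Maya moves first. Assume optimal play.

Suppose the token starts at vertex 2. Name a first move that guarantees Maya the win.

Move to 4.

Label each position W (a win for the player to move) or L (a loss). A position with no legal move is L; any other position is W exactly when some move reaches an L, and L when every move reaches a W.
Every edge goes from a vertex to one that appears earlier in the order 6, 8, 5, 4, 2, 3, 7, 1, so processing vertices in that order labels each vertex after all of its successors.
6: no outgoing edge → L
8: →6(L), so W
5: →6(L), so W
4: →5(W), 8(W) — all W, so L
2: →4(L), so W
3: →4(L), so W
7: →8(W) only, which is W, so L
1: →6(L), so W
From 2, the L positions reachable in one move are: 4.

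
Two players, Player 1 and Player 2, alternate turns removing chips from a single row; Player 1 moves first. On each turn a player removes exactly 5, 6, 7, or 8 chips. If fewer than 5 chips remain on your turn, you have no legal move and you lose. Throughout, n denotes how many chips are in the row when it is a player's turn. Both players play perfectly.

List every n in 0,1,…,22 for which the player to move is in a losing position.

0, 1, 2, 3, 4, 13, 14, 15, 16, 17

Compute win/loss labels from the base case upward. A position with no move is L. Any other position is W if it can reach an L in one move, else L.
n=0: no move → L
n=1: no move → L
n=2: no move → L
n=3: no move → L
n=4: no move → L
n=5: can move to 0, which is L ⇒ W
n=6: can move to 1, which is L ⇒ W
n=7: can move to 2, which is L ⇒ W
n=8: can move to 3, which is L ⇒ W
n=9: can move to 4, which is L ⇒ W
n=10: can move to 4, which is L ⇒ W
n=11: can move to 4, which is L ⇒ W
n=12: can move to 4, which is L ⇒ W
n=13: moves to 8(W), 7(W), 6(W), 5(W); every one is W ⇒ L
n=14: moves to 9(W), 8(W), 7(W), 6(W); every one is W ⇒ L
n=15: moves to 10(W), 9(W), 8(W), 7(W); every one is W ⇒ L
n=16: moves to 11(W), 10(W), 9(W), 8(W); every one is W ⇒ L
n=17: moves to 12(W), 11(W), 10(W), 9(W); every one is W ⇒ L
n=18: can move to 13, which is L ⇒ W
n=19: can move to 14, which is L ⇒ W
n=20: can move to 15, which is L ⇒ W
n=21: can move to 16, which is L ⇒ W
n=22: can move to 17, which is L ⇒ W
Reading off the rows marked L gives the requested list; there are 10 such values of n.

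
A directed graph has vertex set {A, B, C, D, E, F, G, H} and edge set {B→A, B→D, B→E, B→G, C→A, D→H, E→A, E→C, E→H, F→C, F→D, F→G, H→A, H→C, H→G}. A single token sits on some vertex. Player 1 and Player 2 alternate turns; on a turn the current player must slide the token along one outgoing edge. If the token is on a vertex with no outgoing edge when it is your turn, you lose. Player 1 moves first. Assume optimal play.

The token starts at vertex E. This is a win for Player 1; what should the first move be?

Move to A.

Label each position W (a win for the player to move) or L (a loss). A position with no legal move is L; any other position is W exactly when some move reaches an L, and L when every move reaches a W.
Every edge goes from a vertex to one that appears earlier in the order A, G, C, H, D, E, B, F, so processing vertices in that order labels each vertex after all of its successors.
A: no outgoing edge → L
G: no outgoing edge → L
C: →A(L), so W
H: →G(L), so W
D: →H(W) only, which is W, so L
E: →A(L), so W
B: →D(L), so W
F: →D(L), so W
From E, the L positions reachable in one move are: A.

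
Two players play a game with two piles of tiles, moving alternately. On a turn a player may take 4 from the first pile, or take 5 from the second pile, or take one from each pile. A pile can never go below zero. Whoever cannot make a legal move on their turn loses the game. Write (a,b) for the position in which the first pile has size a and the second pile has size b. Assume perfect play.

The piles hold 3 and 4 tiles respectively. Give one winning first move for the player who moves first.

Move to (2,3).

Classify positions by backward induction: terminal positions (no move available) are L. From any other position, the mover wins iff some move reaches an L.
No move ever increases a pile, so every position that can arise here has a ≤ 3 and b ≤ 4; it is enough to label the cells with 0 ≤ a ≤ 3 and 0 ≤ b ≤ 4.
Every move lowers a or b (never raises either), so fill the grid row by row in increasing a, and left to right within a row: each cell's successors are then already labelled.
      b=0  b=1  b=2  b=3  b=4
a=0:    L    L    L    L    L
a=1:    L    W    W    W    W
a=2:    L    W    L    L    L
a=3:    L    W    L    W    W
Cells with no legal move (terminal, hence L): (0,0), (0,1), (0,2), (0,3), (0,4), (1,0), (2,0), (3,0).
The remaining L cells, each justified by listing all of its moves:
(2,2): only reaches (1,1)(W), which is W → L
(2,3): only reaches (1,2)(W), which is W → L
(2,4): only reaches (1,3)(W), which is W → L
(3,2): only reaches (2,1)(W), which is W → L
Every other cell has at least one move into one of the L cells above, so it is W.
From (3,4), the L positions reachable in one move are: (2,3).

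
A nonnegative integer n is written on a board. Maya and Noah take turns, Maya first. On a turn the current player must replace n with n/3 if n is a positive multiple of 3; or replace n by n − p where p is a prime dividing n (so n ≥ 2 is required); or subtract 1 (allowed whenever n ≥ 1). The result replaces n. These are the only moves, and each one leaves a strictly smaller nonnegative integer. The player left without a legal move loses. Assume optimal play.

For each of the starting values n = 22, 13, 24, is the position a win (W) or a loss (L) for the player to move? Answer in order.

22: L, 13: W, 24: W

Compute win/loss labels from the base case upward. A position with no move is L. Any other position is W if it can reach an L in one move, else L.
n=0: no move → L
n=1: W (go to 0, an L position)
n=2: W (go to 0, an L position)
n=3: W (go to 0, an L position)
n=4: L (options 2(W), 3(W) are all W)
n=5: W (go to 0, an L position)
n=6: W (go to 4, an L position)
n=7: W (go to 0, an L position)
n=8: L (options 6(W), 7(W) are all W)
n=9: W (go to 8, an L position)
n=10: W (go to 8, an L position)
n=11: W (go to 0, an L position)
n=12: W (go to 4, an L position)
n=13: W (go to 0, an L position)
n=14: L (options 7(W), 12(W), 13(W) are all W)
n=15: W (go to 14, an L position)
n=16: W (go to 14, an L position)
n=17: W (go to 0, an L position)
n=18: L (options 6(W), 15(W), 16(W), 17(W) are all W)
n=19: W (go to 0, an L position)
n=20: W (go to 18, an L position)
n=21: W (go to 14, an L position)
n=22: L (options 11(W), 20(W), 21(W) are all W)
n=23: W (go to 0, an L position)
n=24: W (go to 8, an L position)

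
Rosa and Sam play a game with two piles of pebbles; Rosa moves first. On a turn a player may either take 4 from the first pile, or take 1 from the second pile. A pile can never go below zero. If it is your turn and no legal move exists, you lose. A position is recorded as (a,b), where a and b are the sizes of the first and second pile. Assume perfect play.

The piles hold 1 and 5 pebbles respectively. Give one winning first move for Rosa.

Move to (1,4).

Classify positions by backward induction: terminal positions (no move available) are L. From any other position, the mover wins iff some move reaches an L.
No move ever increases a pile, so every position that can arise here has a ≤ 1 and b ≤ 5; it is enough to label the cells with 0 ≤ a ≤ 1 and 0 ≤ b ≤ 5.
Every move lowers a or b (never raises either), so fill the grid row by row in increasing a, and left to right within a row: each cell's successors are then already labelled.
      b=0  b=1  b=2  b=3  b=4  b=5
a=0:    L    W    L    W    L    W
a=1:    L    W    L    W    L    W
Cells with no legal move (terminal, hence L): (0,0), (1,0).
The remaining L cells, each justified by listing all of its moves:
(0,2): L (sole option (0,1)(W) is W)
(0,4): L (sole option (0,3)(W) is W)
(1,2): L (sole option (1,1)(W) is W)
(1,4): L (sole option (1,3)(W) is W)
Every other cell has at least one move into one of the L cells above, so it is W.
From (1,5), the L positions reachable in one move are: (1,4).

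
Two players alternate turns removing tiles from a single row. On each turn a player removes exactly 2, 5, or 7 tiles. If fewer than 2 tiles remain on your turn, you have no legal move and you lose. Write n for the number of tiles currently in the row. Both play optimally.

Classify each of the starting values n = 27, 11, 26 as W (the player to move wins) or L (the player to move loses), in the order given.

27: W, 11: W, 26: L

Use the standard recursion: the mover loses at a terminal position; elsewhere, the mover wins exactly when some move hands the opponent an L position.
n=0: no move → L
n=1: no move → L
n=2: →0(L), so W
n=3: →1(L), so W
n=4: →2(W) only, which is W, so L
n=5: →0(L), so W
n=6: →4(L), so W
n=7: →0(L), so W
n=8: →1(L), so W
n=9: →4(L), so W
n=10: →8(W), 5(W), 3(W) — all W, so L
n=11: →4(L), so W
n=12: →10(L), so W
n=13: →11(W), 8(W), 6(W) — all W, so L
n=14: →12(W), 9(W), 7(W) — all W, so L
n=15: →13(L), so W
n=16: →14(L), so W
n=17: →10(L), so W
n=18: →13(L), so W
n=19: →14(L), so W
n=20: →13(L), so W
n=21: →14(L), so W
n=22: →20(W), 17(W), 15(W) — all W, so L
n=23: →21(W), 18(W), 16(W) — all W, so L
n=24: →22(L), so W
n=25: →23(L), so W
n=26: →24(W), 21(W), 19(W) — all W, so L
n=27: →22(L), so W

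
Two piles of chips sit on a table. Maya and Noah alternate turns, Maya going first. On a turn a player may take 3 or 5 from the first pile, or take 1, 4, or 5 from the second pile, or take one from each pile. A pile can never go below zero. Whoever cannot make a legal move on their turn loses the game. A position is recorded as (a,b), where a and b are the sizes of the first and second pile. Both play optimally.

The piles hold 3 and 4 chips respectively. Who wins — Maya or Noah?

Positions with no move are L. A position that does have a move is losing for the player to move precisely when every available move leads to a winning position for the opponent. Fill in the labels:
No move ever increases a pile, so every position that can arise here has a ≤ 3 and b ≤ 4; it is enough to label the cells with 0 ≤ a ≤ 3 and 0 ≤ b ≤ 4.
Every move lowers a or b (never raises either), so fill the grid row by row in increasing a, and left to right within a row: each cell's successors are then already labelled.
      b=0  b=1  b=2  b=3  b=4
a=0:    L    W    L    W    W
a=1:    L    W    L    W    W
a=2:    L    W    L    W    W
a=3:    W    W    W    W    L
Cells with no legal move (terminal, hence L): (0,0), (1,0), (2,0).
The remaining L cells, each justified by listing all of its moves:
(0,2): →(0,1)(W) only, which is W, so L
(1,2): →(1,1)(W), (0,1)(W) — all W, so L
(2,2): →(2,1)(W), (1,1)(W) — all W, so L
(3,4): →(0,4)(W), (3,3)(W), (3,0)(W), (2,3)(W) — all W, so L
Every other cell has at least one move into one of the L cells above, so it is W.
The starting position (3,4) is L: whatever Maya does, the opponent receives a W position.

Noah wins.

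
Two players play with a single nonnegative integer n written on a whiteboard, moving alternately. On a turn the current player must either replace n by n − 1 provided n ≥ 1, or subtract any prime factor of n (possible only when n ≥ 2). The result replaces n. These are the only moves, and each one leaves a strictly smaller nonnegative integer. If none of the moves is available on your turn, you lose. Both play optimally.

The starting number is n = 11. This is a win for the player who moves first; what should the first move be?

Move to 0.

Positions with no move are L. A position that does have a move is losing for the player to move precisely when every available move leads to a winning position for the opponent. Fill in the labels:
n=0: no move → L
n=1: →0(L), so W
n=2: →0(L), so W
n=3: →0(L), so W
n=4: →2(W), 3(W) — all W, so L
n=5: →0(L), so W
n=6: →4(L), so W
n=7: →0(L), so W
n=8: →6(W), 7(W) — all W, so L
n=9: →8(L), so W
n=10: →8(L), so W
n=11: →0(L), so W
From 11, the L positions reachable in one move are: 0.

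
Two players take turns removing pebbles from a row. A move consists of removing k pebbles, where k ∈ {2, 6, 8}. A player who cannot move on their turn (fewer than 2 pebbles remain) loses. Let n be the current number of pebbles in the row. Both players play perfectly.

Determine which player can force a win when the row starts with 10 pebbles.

Work bottom-up. With no move the player to move loses. Otherwise the position is W if at least one move leads to an L position for the opponent, and L if every move leads to a W.
n=0: no move → L
n=1: no move → L
n=2: reaches L-position 0 → W
n=3: reaches L-position 1 → W
n=4: only reaches 2(W), which is W → L
n=5: only reaches 3(W), which is W → L
n=6: reaches L-position 4 → W
n=7: reaches L-position 5 → W
n=8: reaches L-position 0 → W
n=9: reaches L-position 1 → W
n=10: reaches L-position 4 → W
From 10 the player to move can remove 6, leaving 4, reaching an L position.

The first player wins.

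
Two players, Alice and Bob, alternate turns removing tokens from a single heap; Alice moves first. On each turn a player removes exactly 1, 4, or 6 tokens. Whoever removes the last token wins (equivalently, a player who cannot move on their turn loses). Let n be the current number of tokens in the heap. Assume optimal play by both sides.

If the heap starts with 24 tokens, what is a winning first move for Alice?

Remove 4, leaving 20.

Classify positions by backward induction: terminal positions (no move available) are L. From any other position, the mover wins iff some move reaches an L.
n=0: no move → L
n=1: reaches L-position 0 → W
n=2: only reaches 1(W), which is W → L
n=3: reaches L-position 2 → W
n=4: reaches L-position 0 → W
n=5: only reaches 4(W), 1(W), all W → L
n=6: reaches L-position 5 → W
n=7: only reaches 6(W), 3(W), 1(W), all W → L
n=8: reaches L-position 7 → W
n=9: reaches L-position 5 → W
n=10: only reaches 9(W), 6(W), 4(W), all W → L
n=11: reaches L-position 10 → W
n=12: only reaches 11(W), 8(W), 6(W), all W → L
n=13: reaches L-position 12 → W
n=14: reaches L-position 10 → W
n=15: only reaches 14(W), 11(W), 9(W), all W → L
n=16: reaches L-position 15 → W
n=17: only reaches 16(W), 13(W), 11(W), all W → L
n=18: reaches L-position 17 → W
n=19: reaches L-position 15 → W
n=20: only reaches 19(W), 16(W), 14(W), all W → L
n=21: reaches L-position 20 → W
n=22: only reaches 21(W), 18(W), 16(W), all W → L
n=23: reaches L-position 22 → W
n=24: reaches L-position 20 → W
From 24, the L positions reachable in one move are: 20.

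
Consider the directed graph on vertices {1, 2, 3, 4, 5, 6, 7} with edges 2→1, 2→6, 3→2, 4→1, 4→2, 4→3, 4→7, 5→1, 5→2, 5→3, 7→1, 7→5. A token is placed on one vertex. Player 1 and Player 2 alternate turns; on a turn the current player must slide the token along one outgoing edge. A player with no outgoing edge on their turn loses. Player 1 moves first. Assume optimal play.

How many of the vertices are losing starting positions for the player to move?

Work bottom-up. With no move the player to move loses. Otherwise the position is W if at least one move leads to an L position for the opponent, and L if every move leads to a W.
Every edge goes from a vertex to one that appears earlier in the order 6, 1, 2, 3, 5, 7, 4, so processing vertices in that order labels each vertex after all of its successors.
6: no outgoing edge → L
1: no outgoing edge → L
2: →1(L), so W
3: →2(W) only, which is W, so L
5: →3(L), so W
7: →1(L), so W
4: →3(L), so W
The L vertices are 1, 3, 6; that is 3 in all.

3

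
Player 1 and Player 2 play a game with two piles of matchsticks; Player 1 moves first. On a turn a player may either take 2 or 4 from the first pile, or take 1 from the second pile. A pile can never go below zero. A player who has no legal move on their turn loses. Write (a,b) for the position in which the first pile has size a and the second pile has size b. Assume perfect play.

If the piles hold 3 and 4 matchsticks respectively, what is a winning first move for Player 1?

Build the W/L table. Terminal = L. A non-terminal position is W if it has a move to some L; otherwise it is L.
No move ever increases a pile, so every position that can arise here has a ≤ 3 and b ≤ 4; it is enough to label the cells with 0 ≤ a ≤ 3 and 0 ≤ b ≤ 4.
Every move lowers a or b (never raises either), so fill the grid row by row in increasing a, and left to right within a row: each cell's successors are then already labelled.
      b=0  b=1  b=2  b=3  b=4
a=0:    L    W    L    W    L
a=1:    L    W    L    W    L
a=2:    W    L    W    L    W
a=3:    W    L    W    L    W
Cells with no legal move (terminal, hence L): (0,0), (1,0).
The remaining L cells, each justified by listing all of its moves:
(0,2): →(0,1)(W) only, which is W, so L
(0,4): →(0,3)(W) only, which is W, so L
(1,2): →(1,1)(W) only, which is W, so L
(1,4): →(1,3)(W) only, which is W, so L
(2,1): →(0,1)(W), (2,0)(W) — all W, so L
(2,3): →(0,3)(W), (2,2)(W) — all W, so L
(3,1): →(1,1)(W), (3,0)(W) — all W, so L
(3,3): →(1,3)(W), (3,2)(W) — all W, so L
Every other cell has at least one move into one of the L cells above, so it is W.
From (3,4), the L positions reachable in one move are: (1,4), (3,3). Any move reaching one of these is winning.

Move to (1,4).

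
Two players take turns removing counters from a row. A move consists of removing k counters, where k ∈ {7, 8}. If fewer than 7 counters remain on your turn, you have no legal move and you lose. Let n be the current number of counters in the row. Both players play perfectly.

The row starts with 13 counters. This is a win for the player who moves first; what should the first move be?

Remove 7, leaving 6.

Compute win/loss labels from the base case upward. A position with no move is L. Any other position is W if it can reach an L in one move, else L.
n=0: no move → L
n=1: no move → L
n=2: no move → L
n=3: no move → L
n=4: no move → L
n=5: no move → L
n=6: no move → L
n=7: reaches L-position 0 → W
n=8: reaches L-position 1 → W
n=9: reaches L-position 2 → W
n=10: reaches L-position 3 → W
n=11: reaches L-position 4 → W
n=12: reaches L-position 5 → W
n=13: reaches L-position 6 → W
From 13, the L positions reachable in one move are: 6, 5. Any move reaching one of these is winning.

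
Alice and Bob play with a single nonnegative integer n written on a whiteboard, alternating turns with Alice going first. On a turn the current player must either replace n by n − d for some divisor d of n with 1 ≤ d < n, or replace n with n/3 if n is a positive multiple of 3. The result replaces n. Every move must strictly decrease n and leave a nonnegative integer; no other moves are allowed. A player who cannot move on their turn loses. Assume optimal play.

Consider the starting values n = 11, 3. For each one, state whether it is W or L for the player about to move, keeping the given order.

Build the W/L table. Terminal = L. A non-terminal position is W if it has a move to some L; otherwise it is L.
n=0: no move → L
n=1: no move → L
n=2: →1(L), so W
n=3: →1(L), so W
n=4: →2(W), 3(W) — all W, so L
n=5: →4(L), so W
n=6: →4(L), so W
n=7: →6(W) only, which is W, so L
n=8: →4(L), so W
n=9: →3(W), 6(W), 8(W) — all W, so L
n=10: →9(L), so W
n=11: →10(W) only, which is W, so L

11: L, 3: W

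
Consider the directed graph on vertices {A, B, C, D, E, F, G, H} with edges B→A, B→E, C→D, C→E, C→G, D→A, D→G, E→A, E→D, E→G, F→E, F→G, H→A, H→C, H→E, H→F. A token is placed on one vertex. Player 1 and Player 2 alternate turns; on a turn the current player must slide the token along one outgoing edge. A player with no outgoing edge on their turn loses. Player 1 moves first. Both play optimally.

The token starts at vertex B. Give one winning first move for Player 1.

Compute win/loss labels from the base case upward. A position with no move is L. Any other position is W if it can reach an L in one move, else L.
Every edge goes from a vertex to one that appears earlier in the order A, G, D, E, F, C, H, B, so processing vertices in that order labels each vertex after all of its successors.
A: no outgoing edge → L
G: no outgoing edge → L
D: →G(L), so W
E: →G(L), so W
F: →G(L), so W
C: →G(L), so W
H: →A(L), so W
B: →A(L), so W
From B, the L positions reachable in one move are: A.

Move to A.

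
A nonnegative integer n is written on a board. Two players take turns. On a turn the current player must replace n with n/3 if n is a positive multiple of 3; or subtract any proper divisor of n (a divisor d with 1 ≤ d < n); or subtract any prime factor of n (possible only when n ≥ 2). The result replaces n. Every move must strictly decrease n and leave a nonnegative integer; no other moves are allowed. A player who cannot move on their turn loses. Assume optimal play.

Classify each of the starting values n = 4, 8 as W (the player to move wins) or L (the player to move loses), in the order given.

4: L, 8: W

Work bottom-up. With no move the player to move loses. Otherwise the position is W if at least one move leads to an L position for the opponent, and L if every move leads to a W.
n=0: no move → L
n=1: no move → L
n=2: W (go to 0, an L position)
n=3: W (go to 0, an L position)
n=4: L (options 2(W), 3(W) are all W)
n=5: W (go to 0, an L position)
n=6: W (go to 4, an L position)
n=7: W (go to 0, an L position)
n=8: W (go to 4, an L position)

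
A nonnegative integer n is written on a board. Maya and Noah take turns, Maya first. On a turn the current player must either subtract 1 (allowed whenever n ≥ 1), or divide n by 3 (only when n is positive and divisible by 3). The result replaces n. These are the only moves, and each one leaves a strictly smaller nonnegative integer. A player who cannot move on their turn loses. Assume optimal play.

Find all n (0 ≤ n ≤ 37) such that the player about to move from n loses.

Work bottom-up. With no move the player to move loses. Otherwise the position is W if at least one move leads to an L position for the opponent, and L if every move leads to a W.
n=0: no move → L
n=1: →0(L), so W
n=2: →1(W) only, which is W, so L
n=3: →2(L), so W
n=4: →3(W) only, which is W, so L
n=5: →4(L), so W
n=6: →2(L), so W
n=7: →6(W) only, which is W, so L
n=8: →7(L), so W
n=9: →3(W), 8(W) — all W, so L
n=10: →9(L), so W
n=11: →10(W) only, which is W, so L
n=12: →4(L), so W
n=13: →12(W) only, which is W, so L
n=14: →13(L), so W
n=15: →5(W), 14(W) — all W, so L
n=16: →15(L), so W
n=17: →16(W) only, which is W, so L
n=18: →17(L), so W
n=19: →18(W) only, which is W, so L
n=20: →19(L), so W
n=21: →7(L), so W
n=22: →21(W) only, which is W, so L
n=23: →22(L), so W
n=24: →8(W), 23(W) — all W, so L
n=25: →24(L), so W
n=26: →25(W) only, which is W, so L
n=27: →9(L), so W
n=28: →27(W) only, which is W, so L
n=29: →28(L), so W
n=30: →10(W), 29(W) — all W, so L
n=31: →30(L), so W
n=32: →31(W) only, which is W, so L
n=33: →11(L), so W
n=34: →33(W) only, which is W, so L
n=35: →34(L), so W
n=36: →12(W), 35(W) — all W, so L
n=37: →36(L), so W
Reading off the rows marked L gives the requested list; there are 18 such values of n.

0, 2, 4, 7, 9, 11, 13, 15, 17, 19, 22, 24, 26, 28, 30, 32, 34, 36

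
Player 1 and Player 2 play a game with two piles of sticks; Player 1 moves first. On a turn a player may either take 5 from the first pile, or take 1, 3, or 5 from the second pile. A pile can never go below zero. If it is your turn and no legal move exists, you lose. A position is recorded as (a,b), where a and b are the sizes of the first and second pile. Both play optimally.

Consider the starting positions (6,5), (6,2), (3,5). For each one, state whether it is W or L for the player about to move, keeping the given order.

(6,5): L, (6,2): W, (3,5): W

Label each position W (a win for the player to move) or L (a loss). A position with no legal move is L; any other position is W exactly when some move reaches an L, and L when every move reaches a W.
No move ever increases a pile, so every position that can arise here has a ≤ 6 and b ≤ 5; it is enough to label the cells with 0 ≤ a ≤ 6 and 0 ≤ b ≤ 5.
Every move lowers a or b (never raises either), so fill the grid row by row in increasing a, and left to right within a row: each cell's successors are then already labelled.
      b=0  b=1  b=2  b=3  b=4  b=5
a=0:    L    W    L    W    L    W
a=1:    L    W    L    W    L    W
a=2:    L    W    L    W    L    W
a=3:    L    W    L    W    L    W
a=4:    L    W    L    W    L    W
a=5:    W    L    W    L    W    L
a=6:    W    L    W    L    W    L
Cells with no legal move (terminal, hence L): (0,0), (1,0), (2,0), (3,0), (4,0).
The remaining L cells, each justified by listing all of its moves:
(0,2): →(0,1)(W) only, which is W, so L
(0,4): →(0,3)(W), (0,1)(W) — all W, so L
(1,2): →(1,1)(W) only, which is W, so L
(1,4): →(1,3)(W), (1,1)(W) — all W, so L
(2,2): →(2,1)(W) only, which is W, so L
(2,4): →(2,3)(W), (2,1)(W) — all W, so L
(3,2): →(3,1)(W) only, which is W, so L
(3,4): →(3,3)(W), (3,1)(W) — all W, so L
(4,2): →(4,1)(W) only, which is W, so L
(4,4): →(4,3)(W), (4,1)(W) — all W, so L
(5,1): →(0,1)(W), (5,0)(W) — all W, so L
(5,3): →(0,3)(W), (5,2)(W), (5,0)(W) — all W, so L
(5,5): →(0,5)(W), (5,4)(W), (5,2)(W), (5,0)(W) — all W, so L
(6,1): →(1,1)(W), (6,0)(W) — all W, so L
(6,3): →(1,3)(W), (6,2)(W), (6,0)(W) — all W, so L
(6,5): →(1,5)(W), (6,4)(W), (6,2)(W), (6,0)(W) — all W, so L
Every other cell has at least one move into one of the L cells above, so it is W.
(6,5): one of the L cells justified above, so L
(6,2): the move to (1,2) reaches an L cell, so W
(3,5): the move to (3,4) reaches an L cell, so W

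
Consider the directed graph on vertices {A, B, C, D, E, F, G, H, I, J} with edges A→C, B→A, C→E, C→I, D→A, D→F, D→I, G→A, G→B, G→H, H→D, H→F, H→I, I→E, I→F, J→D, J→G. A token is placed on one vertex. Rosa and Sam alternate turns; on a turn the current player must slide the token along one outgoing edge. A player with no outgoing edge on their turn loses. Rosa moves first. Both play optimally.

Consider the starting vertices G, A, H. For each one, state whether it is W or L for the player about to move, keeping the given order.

G: W, A: L, H: W

Build the W/L table. Terminal = L. A non-terminal position is W if it has a move to some L; otherwise it is L.
Every edge goes from a vertex to one that appears earlier in the order E, F, I, C, A, D, B, H, G, J, so processing vertices in that order labels each vertex after all of its successors.
E: no outgoing edge → L
F: no outgoing edge → L
I: can move to F, which is L ⇒ W
C: can move to E, which is L ⇒ W
A: the only move is to C(W), a W ⇒ L
D: can move to A, which is L ⇒ W
B: can move to A, which is L ⇒ W
H: can move to F, which is L ⇒ W
G: can move to A, which is L ⇒ W
J: moves to G(W), D(W); every one is W ⇒ L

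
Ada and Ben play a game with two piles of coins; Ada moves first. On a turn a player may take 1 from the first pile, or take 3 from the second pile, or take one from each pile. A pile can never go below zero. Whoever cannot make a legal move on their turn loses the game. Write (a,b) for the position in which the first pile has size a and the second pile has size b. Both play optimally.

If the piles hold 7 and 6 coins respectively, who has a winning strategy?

Ben wins.

Positions with no move are L. A position that does have a move is losing for the player to move precisely when every available move leads to a winning position for the opponent. Fill in the labels:
No move ever increases a pile, so every position that can arise here has a ≤ 7 and b ≤ 6; it is enough to label the cells with 0 ≤ a ≤ 7 and 0 ≤ b ≤ 6.
Every move lowers a or b (never raises either), so fill the grid row by row in increasing a, and left to right within a row: each cell's successors are then already labelled.
      b=0  b=1  b=2  b=3  b=4  b=5  b=6
a=0:    L    L    L    W    W    W    L
a=1:    W    W    W    W    L    L    W
a=2:    L    L    L    W    W    W    W
a=3:    W    W    W    W    L    L    L
a=4:    L    L    L    W    W    W    W
a=5:    W    W    W    W    L    L    L
a=6:    L    L    L    W    W    W    W
a=7:    W    W    W    W    L    L    L
Cells with no legal move (terminal, hence L): (0,0), (0,1), (0,2).
The remaining L cells, each justified by listing all of its moves:
(0,6): the only move is to (0,3)(W), a W ⇒ L
(1,4): moves to (0,4)(W), (1,1)(W), (0,3)(W); every one is W ⇒ L
(1,5): moves to (0,5)(W), (1,2)(W), (0,4)(W); every one is W ⇒ L
(2,0): the only move is to (1,0)(W), a W ⇒ L
(2,1): moves to (1,1)(W), (1,0)(W); every one is W ⇒ L
(2,2): moves to (1,2)(W), (1,1)(W); every one is W ⇒ L
(3,4): moves to (2,4)(W), (3,1)(W), (2,3)(W); every one is W ⇒ L
(3,5): moves to (2,5)(W), (3,2)(W), (2,4)(W); every one is W ⇒ L
(3,6): moves to (2,6)(W), (3,3)(W), (2,5)(W); every one is W ⇒ L
(4,0): the only move is to (3,0)(W), a W ⇒ L
(4,1): moves to (3,1)(W), (3,0)(W); every one is W ⇒ L
(4,2): moves to (3,2)(W), (3,1)(W); every one is W ⇒ L
(5,4): moves to (4,4)(W), (5,1)(W), (4,3)(W); every one is W ⇒ L
(5,5): moves to (4,5)(W), (5,2)(W), (4,4)(W); every one is W ⇒ L
(5,6): moves to (4,6)(W), (5,3)(W), (4,5)(W); every one is W ⇒ L
(6,0): the only move is to (5,0)(W), a W ⇒ L
(6,1): moves to (5,1)(W), (5,0)(W); every one is W ⇒ L
(6,2): moves to (5,2)(W), (5,1)(W); every one is W ⇒ L
(7,4): moves to (6,4)(W), (7,1)(W), (6,3)(W); every one is W ⇒ L
(7,5): moves to (6,5)(W), (7,2)(W), (6,4)(W); every one is W ⇒ L
(7,6): moves to (6,6)(W), (7,3)(W), (6,5)(W); every one is W ⇒ L
Every other cell has at least one move into one of the L cells above, so it is W.
Every move from (7,6) reaches a W position, so the mover loses.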